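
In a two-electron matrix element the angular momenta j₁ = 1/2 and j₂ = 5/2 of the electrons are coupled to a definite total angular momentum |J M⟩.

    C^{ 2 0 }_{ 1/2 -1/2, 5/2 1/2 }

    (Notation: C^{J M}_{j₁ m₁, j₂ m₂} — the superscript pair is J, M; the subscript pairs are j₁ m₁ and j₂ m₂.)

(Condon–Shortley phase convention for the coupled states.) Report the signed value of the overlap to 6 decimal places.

-0.707107

√[5·1!0!4!/6! · 0!1!3!2!2!2!] = √(8)
  +(−1)^1/∏(1,0,0,2,0,2)! = -1/4  (running -1/4)
⟨..|..⟩ = √(8)·(-1/4) = -0.707107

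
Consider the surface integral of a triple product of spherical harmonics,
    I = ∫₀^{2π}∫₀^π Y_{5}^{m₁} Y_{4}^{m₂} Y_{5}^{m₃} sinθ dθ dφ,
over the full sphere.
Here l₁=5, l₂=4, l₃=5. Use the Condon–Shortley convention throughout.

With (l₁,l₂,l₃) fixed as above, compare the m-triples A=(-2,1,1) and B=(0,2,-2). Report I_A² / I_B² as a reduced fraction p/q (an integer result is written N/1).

l's match ⇒ only the (l;m) 3-j factors differ between A and B.
A: triangle coeff Δ(5,4,5) = 1/3153150; Σ_t [1,4]: t=1:−1/103680 t=2:+1/2880 t=3:−1/1152 t=4:+1/5184 = -7/20736; (3j)²=35/2574 [(5 4 5; -2 1 1)], sign=-1
B: triangle coeff Δ(5,4,5) = 1/3153150; Σ_t [2,4]: t=2:+1/3456 t=3:−1/1728 t=4:+1/11520 = -7/34560; (3j)²=7/858 [(5 4 5; 0 2 -2)], sign=+1
I_A²/I_B² = (35/2574)/(7/858) = 5/3

5/3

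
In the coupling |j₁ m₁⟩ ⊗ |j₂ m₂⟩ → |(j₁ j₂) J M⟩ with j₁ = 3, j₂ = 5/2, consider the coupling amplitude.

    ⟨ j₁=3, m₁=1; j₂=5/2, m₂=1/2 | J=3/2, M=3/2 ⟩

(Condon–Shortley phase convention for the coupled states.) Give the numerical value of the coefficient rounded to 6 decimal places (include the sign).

triangle: 4!*2!*1!/8! = 48/40320
(j±m)!: 4!*2!*3!*2!*3!*0! = 3456
prefactor² = (2J+1)*Δ*N² = 576/35
  k=2: +1/(2!*2!*0!*1!*2!*0!) = 1/8
Σ = 1/8  ⇒  CG² = 576/35*(1/8)² = 9/35
CG = +√(9/35) = +0.507093

+0.507093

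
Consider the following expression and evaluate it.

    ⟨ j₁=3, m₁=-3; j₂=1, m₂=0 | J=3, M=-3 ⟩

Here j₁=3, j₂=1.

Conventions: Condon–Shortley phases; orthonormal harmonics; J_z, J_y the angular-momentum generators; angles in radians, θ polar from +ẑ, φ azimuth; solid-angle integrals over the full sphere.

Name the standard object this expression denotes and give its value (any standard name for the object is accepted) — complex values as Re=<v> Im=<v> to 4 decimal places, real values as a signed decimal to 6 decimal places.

This is a Clebsch–Gordan (vector-coupling) coefficient.
√[7·1!5!1!/8! · 0!6!1!1!0!6!] = √(10800)
  +(−1)^1/∏(1,0,5,0,0,1)! = -1/120  (running -1/120)
⟨..|..⟩ = √(10800)·(-1/120) = -0.866025

Clebsch–Gordan coefficient, −√(3/4) ≈ -0.866025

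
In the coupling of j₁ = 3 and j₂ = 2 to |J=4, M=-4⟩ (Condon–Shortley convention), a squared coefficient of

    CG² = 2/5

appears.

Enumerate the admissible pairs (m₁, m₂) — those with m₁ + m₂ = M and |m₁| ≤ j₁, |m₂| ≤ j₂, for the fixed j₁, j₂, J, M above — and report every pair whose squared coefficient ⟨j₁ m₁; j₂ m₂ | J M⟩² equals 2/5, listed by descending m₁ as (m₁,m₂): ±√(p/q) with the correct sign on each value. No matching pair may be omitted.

(-2,-2): +√(2/5)

Admissible pairs with m₁+m₂ = M = -4: (-3,-1), (-2,-2)
  (m₁,m₂)=(-2,-2): CG² = 2/5, CG = +√(2/5)   ← matches the target
  (m₁,m₂)=(-3,-1): CG² = 3/5, CG = −√(3/5)
Pairs with CG² = 2/5: (-2,-2): +√(2/5)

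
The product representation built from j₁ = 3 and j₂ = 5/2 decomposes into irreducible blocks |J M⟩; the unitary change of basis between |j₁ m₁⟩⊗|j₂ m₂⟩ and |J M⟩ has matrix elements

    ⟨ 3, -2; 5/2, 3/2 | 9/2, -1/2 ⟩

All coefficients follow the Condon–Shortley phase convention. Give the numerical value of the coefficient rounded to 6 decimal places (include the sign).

−√(361/1386) = -0.510355

triangle: 1!·5!·4!/11! = 2880/39916800
(j±m)!: 1!·5!·4!·1!·4!·5! = 8294400
prefactor² = (2J+1)·Δ·N² = 460800/77
  k=0: +1/(0!·1!·5!·4!·0!·0!) = 1/2880
  k=1: −1/(1!·0!·4!·3!·1!·1!) = -1/144
Σ = -19/2880  ⇒  CG² = 460800/77·(-19/2880)² = 361/1386
CG = −√(361/1386) = -0.510355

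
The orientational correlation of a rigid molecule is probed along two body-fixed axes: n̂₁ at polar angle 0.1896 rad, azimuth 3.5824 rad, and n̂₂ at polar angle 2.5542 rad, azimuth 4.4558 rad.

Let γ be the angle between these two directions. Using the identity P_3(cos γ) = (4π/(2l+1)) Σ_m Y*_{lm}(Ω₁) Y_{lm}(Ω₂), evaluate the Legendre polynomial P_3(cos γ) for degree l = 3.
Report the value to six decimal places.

Summing Y*_{l m}(θ₁,φ₁)·Y_{l m}(θ₂,φ₂) over m ∈ [−3, 3]; prefactor 4π/(2·3+1) = 1.795196:
  m=-3: (-0.000687-0.002707i) × (+0.049424-0.050994i) = -0.000172-0.000099i  (running Σ = -0.000172-0.000099i)
  m=-2: (+0.022670+0.027513i) × (+0.227617+0.128271i) = +0.001631+0.009170i  (running Σ = +0.001459+0.009072i)
  m=-1: (-0.210561-0.099336i) × (-0.112013+0.426926i) = +0.065995-0.078767i  (running Σ = +0.067454-0.069695i)
  m=0: (+0.667890-0.000000i) × (-0.144241+0.000000i) = -0.096337+0.000000i  (running Σ = -0.028883-0.069695i)
  m=1: (+0.210561-0.099336i) × (+0.112013+0.426926i) = +0.065995+0.078767i  (running Σ = +0.037111+0.009072i)
  m=2: (+0.022670-0.027513i) × (+0.227617-0.128271i) = +0.001631-0.009170i  (running Σ = +0.038742-0.000099i)
  m=3: (+0.000687-0.002707i) × (-0.049424-0.050994i) = -0.000172+0.000099i  (running Σ = +0.038570-0.000000i)
Accumulated sum +0.038570-0.000000i; after 4π/(2l+1) scaling, +0.069241-0.000000i ⇒ P_3 = 0.069241

0.069241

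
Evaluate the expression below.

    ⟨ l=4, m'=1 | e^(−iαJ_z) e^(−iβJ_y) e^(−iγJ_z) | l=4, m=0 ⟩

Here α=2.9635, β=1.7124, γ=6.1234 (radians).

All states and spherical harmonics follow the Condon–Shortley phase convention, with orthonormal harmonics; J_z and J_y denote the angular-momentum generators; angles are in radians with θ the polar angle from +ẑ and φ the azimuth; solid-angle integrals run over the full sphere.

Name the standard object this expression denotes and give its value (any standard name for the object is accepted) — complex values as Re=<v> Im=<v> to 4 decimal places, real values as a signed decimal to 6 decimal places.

This is a Wigner D-matrix element — the rotation-matrix element ⟨l m'| R(α,β,γ) |l m⟩ in the angular-momentum basis.
First d^4_{1,0}(β=1.7124), then the phase factors e^{-i(1)α} and e^{-i(0)γ}:
c=cos(1.712400/2)=0.655313, s=sin(1.712400/2)=0.755358; N=√[120·6·24·24]=643.987578
k∈{0,1,2,3} keeps every argument non-negative
  k=0: (−1)^1·643.9876/(144)·0.6553^7·0.7554^1 = -0.175310
  k=1: (−1)^2·643.9876/(24)·0.6553^5·0.7554^3 = +1.397549
  k=2: (−1)^3·643.9876/(24)·0.6553^3·0.7554^5 = -1.856844
  k=3: (−1)^4·643.9876/(144)·0.6553^1·0.7554^7 = +0.411181
d^4_{1,0}(1.7124) = -0.175310 +1.397549 -1.856844 +0.411181 = -0.223425
Attach z-rotation phases: D = e^{-i(1)(2.9635)}·(-0.223425)·e^{-i(0)(6.1234)} = +0.219891+0.039580i

Wigner D-matrix element, Re=0.2199 Im=0.0396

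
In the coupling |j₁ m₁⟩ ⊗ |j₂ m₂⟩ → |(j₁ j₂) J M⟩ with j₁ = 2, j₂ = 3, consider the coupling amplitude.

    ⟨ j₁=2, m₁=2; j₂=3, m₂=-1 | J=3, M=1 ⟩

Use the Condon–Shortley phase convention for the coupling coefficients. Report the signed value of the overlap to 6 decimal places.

j₁+j₂−J=2  J+j₁−j₂=2  J−j₁+j₂=4  j₁+j₂+J+1=9
(j₁±m₁, j₂±m₂, J±M) = (4,0,2,4,4,2)
P² = 512/5
sum k=0..0:
  [0] +1/16 = 1/16
S = 1/16
C² = P²·S² = 2/5 ; C = +0.632456

+0.632456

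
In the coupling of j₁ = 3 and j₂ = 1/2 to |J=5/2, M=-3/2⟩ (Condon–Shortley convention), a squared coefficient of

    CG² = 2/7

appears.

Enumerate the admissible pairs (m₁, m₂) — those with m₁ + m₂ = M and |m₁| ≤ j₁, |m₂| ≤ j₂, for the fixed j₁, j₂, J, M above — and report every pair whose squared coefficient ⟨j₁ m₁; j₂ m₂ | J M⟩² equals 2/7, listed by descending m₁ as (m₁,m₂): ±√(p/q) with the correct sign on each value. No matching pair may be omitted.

Admissible pairs with m₁+m₂ = M = -3/2: (-2,1/2), (-1,-1/2)
  (m₁,m₂)=(-1,-1/2): CG² = 2/7, CG = +√(2/7)   ← matches the target
  (m₁,m₂)=(-2,1/2): CG² = 5/7, CG = −√(5/7)
Pairs with CG² = 2/7: (-1,-1/2): +√(2/7)

(-1,-1/2): +√(2/7)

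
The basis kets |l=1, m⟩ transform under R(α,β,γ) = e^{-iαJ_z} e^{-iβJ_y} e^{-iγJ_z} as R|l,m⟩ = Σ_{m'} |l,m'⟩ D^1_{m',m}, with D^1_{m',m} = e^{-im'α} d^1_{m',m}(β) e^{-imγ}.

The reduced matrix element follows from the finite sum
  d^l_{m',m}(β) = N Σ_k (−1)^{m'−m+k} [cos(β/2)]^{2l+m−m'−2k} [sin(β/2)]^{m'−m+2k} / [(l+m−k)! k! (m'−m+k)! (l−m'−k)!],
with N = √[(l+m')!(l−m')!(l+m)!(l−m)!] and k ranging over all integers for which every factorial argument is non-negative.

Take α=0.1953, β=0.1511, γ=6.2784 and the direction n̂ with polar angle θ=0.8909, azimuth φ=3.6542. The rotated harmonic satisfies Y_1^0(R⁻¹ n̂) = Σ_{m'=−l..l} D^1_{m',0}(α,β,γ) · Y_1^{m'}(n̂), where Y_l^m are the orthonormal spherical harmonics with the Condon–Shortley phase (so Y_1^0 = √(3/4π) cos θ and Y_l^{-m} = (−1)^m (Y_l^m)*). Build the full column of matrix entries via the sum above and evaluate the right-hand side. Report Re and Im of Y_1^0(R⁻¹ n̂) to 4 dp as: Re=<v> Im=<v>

Need the full column D^1_{m',0} for m'=−1..1 at α=0.1953, β=0.1511, γ=6.2784.
cos(β/2)=0.997147, sin(β/2)=0.075478
d^1_{-1,0}: single k=1 term ⇒ +0.106438;  D = +0.104414+0.020655i
d^1_{0,0}: k∈[0..1] ⇒ +0.994303 -0.005697 = +0.988606;  D = +0.988606+0.000000i
d^1_{1,0}: single k=0 term ⇒ -0.106438;  D = -0.104414+0.020655i
Y_1^{m'}(θ=0.8909,φ=3.6542) and Σ D·Y over m':
  (+0.1044+0.0207i)·(-0.2341+0.1318i)  (+0.9886+0.0000i)·(+0.3072+0.0000i)  (-0.1044+0.0207i)·(+0.2341+0.1318i)
Y_1^0(R⁻¹ n̂) = +0.249352+0.000000i

Re=0.2494 Im=0.0000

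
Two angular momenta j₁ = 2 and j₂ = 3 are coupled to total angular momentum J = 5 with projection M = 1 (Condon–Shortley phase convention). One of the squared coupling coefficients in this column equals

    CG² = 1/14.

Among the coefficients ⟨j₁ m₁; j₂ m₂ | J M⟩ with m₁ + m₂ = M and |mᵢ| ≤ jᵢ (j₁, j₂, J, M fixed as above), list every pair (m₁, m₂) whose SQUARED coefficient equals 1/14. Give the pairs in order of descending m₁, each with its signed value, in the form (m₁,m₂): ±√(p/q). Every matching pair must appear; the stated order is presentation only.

(2,-1): +√(1/14)

Admissible pairs with m₁+m₂ = M = 1: (-2,3), (-1,2), (0,1), (1,0), (2,-1)
  (m₁,m₂)=(2,-1): CG² = 1/14, CG = +√(1/14)   ← matches the target
  (m₁,m₂)=(1,0): CG² = 8/21, CG = +√(8/21)
  (m₁,m₂)=(0,1): CG² = 3/7, CG = +√(3/7)
  (m₁,m₂)=(-1,2): CG² = 4/35, CG = +√(4/35)
  (m₁,m₂)=(-2,3): CG² = 1/210, CG = +√(1/210)
Pairs with CG² = 1/14: (2,-1): +√(1/14)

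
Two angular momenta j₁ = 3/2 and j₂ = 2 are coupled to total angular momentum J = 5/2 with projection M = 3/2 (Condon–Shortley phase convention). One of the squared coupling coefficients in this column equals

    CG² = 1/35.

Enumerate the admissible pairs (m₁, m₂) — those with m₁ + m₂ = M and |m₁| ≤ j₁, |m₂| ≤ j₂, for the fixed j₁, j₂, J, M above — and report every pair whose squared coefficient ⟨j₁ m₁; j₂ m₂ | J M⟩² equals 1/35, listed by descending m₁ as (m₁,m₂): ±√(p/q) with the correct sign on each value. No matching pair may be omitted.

Admissible pairs with m₁+m₂ = M = 3/2: (-1/2,2), (1/2,1), (3/2,0)
  (m₁,m₂)=(3/2,0): CG² = 18/35, CG = +√(18/35)
  (m₁,m₂)=(1/2,1): CG² = 1/35, CG = −√(1/35)   ← matches the target
  (m₁,m₂)=(-1/2,2): CG² = 16/35, CG = −√(16/35)
Pairs with CG² = 1/35: (1/2,1): −√(1/35)

(1/2,1): −√(1/35)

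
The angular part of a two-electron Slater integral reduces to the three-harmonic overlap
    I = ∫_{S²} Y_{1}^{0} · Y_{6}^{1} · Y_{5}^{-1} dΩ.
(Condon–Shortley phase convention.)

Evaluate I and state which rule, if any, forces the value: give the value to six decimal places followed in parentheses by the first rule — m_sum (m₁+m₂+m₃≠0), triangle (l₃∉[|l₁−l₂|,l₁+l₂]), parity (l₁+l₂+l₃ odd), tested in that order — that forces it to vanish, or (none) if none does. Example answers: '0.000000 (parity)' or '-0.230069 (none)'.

m-sum 0 ✓  L=12 even ✓  5≤5≤7 ✓
Π(2lᵢ+1) = 3×13×11 = 429
triangle coeff Δ(1,6,5) = 1/858
Σ_t [1,1]: t=1:−1/14400 = -1/14400
(3j)²=6/143 [(1 6 5; 0 0 0)], sign=+1
Σ_t [1,1]: t=1:−1/17280 = -1/17280
(3j)²=35/858 [(1 6 5; 0 1 -1)], sign=-1
⇒ 4πI² = 105/143
I = (-1)√(105/143/(4π)) = -0.24172507
No selection rule forces the value: the integral is nonzero (none).

-0.241725 (none)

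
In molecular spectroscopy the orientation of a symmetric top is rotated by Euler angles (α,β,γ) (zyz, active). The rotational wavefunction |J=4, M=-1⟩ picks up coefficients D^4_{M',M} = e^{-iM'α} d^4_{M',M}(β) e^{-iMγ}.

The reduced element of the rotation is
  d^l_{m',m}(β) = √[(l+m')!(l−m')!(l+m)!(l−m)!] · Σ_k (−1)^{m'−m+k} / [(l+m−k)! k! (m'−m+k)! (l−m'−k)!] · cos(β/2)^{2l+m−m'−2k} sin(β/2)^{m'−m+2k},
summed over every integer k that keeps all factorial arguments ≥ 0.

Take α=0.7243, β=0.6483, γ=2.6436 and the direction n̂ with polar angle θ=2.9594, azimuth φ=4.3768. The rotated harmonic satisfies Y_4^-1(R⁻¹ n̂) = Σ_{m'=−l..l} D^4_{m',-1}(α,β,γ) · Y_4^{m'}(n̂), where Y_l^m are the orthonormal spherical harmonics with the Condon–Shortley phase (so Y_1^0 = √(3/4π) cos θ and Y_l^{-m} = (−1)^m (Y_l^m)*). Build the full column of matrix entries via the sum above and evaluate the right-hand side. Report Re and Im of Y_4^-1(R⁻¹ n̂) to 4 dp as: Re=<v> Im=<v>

Need the full column D^4_{m',-1} for m'=−4..4 at α=0.7243, β=0.6483, γ=2.6436.
cos(β/2)=0.947922, sin(β/2)=0.318503
d^4_{-4,-1}: single k=3 term ⇒ +0.185054;  D = +0.136358-0.125105i
d^4_{-3,-1}: k∈[2..3] ⇒ +0.584161 -0.109917 = +0.474245;  D = +0.049285-0.471677i
d^4_{-2,-1}: k∈[1..3] ⇒ +0.929304 -0.524578 +0.039482 = +0.444208;  D = -0.258169-0.361482i
d^4_{-1,-1}: k∈[0..3] ⇒ +0.651899 -1.103961 +0.249268 -0.009381 = -0.212175;  D = +0.206765+0.047608i
d^4_{0,-1}: k∈[0..3] ⇒ -0.979572 +0.663545 -0.074912 +0.001410 = -0.389530;  D = +0.342219-0.186064i
d^4_{1,-1}: k∈[0..3] ⇒ +0.735974 -0.249268 +0.014071 -0.000106 = +0.500671;  D = -0.170975+0.470573i
d^4_{2,-1}: k∈[0..2] ⇒ -0.349719 +0.059223 -0.001337 = -0.291833;  D = -0.107106-0.271467i
d^4_{3,-1}: k∈[0..1] ⇒ +0.109917 -0.007446 = +0.102471;  D = +0.091328+0.046472i
d^4_{4,-1}: single k=0 term ⇒ -0.020892;  D = -0.020224+0.005242i
Y_4^{m'}(θ=2.9594,φ=4.3768) and Σ D·Y over m':
  (+0.1364-0.1251i)·(+0.0001+0.0005i)  (+0.0493-0.4717i)·(-0.0062+0.0039i)  (-0.2582-0.3615i)·(-0.0496-0.0394i)  (+0.2068+0.0476i)·(+0.1047-0.3001i)  (+0.3422-0.1861i)·(+0.7114+0.0000i)  (-0.1710+0.4706i)·(-0.1047-0.3001i)  (-0.1071-0.2715i)·(-0.0496+0.0394i)  (+0.0913+0.0465i)·(+0.0062+0.0039i)  (-0.0202+0.0052i)·(+0.0001-0.0005i)
Y_4^-1(R⁻¹ n̂) = +0.455057-0.146192i

Re=0.4551 Im=-0.1462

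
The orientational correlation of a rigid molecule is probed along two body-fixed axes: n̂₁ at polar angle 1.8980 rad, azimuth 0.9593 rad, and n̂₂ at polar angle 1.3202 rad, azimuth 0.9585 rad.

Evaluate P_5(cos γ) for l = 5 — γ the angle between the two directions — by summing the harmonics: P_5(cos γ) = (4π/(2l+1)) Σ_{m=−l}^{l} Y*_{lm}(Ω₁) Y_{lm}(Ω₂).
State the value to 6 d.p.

Expand P_5 via completeness: Σ_{m} conj(Y_{5,m}) at Ω₁ times Y_{5,m} at Ω₂ —
  m=-5: Y*=+0.029690-0.352149i  Y=+0.031693+0.394765i  product +0.139957+0.000560i
  m=-4: Y*=+0.291174+0.243074i  Y=-0.246753+0.204655i  product -0.121594-0.000389i
  m=-3: Y*=+0.019948-0.005386i  Y=+0.135508+0.036934i  product +0.002902+0.000007i
  m=-2: Y*=-0.114885+0.316889i  Y=+0.109149+0.302577i  product -0.108423-0.000173i
  m=-1: Y*=-0.038666-0.055146i  Y=+0.038963-0.055475i  product -0.004566-0.000004i
  m=+0: Y*=-0.317295-0.000000i  Y=+0.317091+0.000000i  product -0.100611-0.000000i
  m=+1: Y*=+0.038666-0.055146i  Y=-0.038963-0.055475i  product -0.004566+0.000004i
  m=+2: Y*=-0.114885-0.316889i  Y=+0.109149-0.302577i  product -0.108423+0.000173i
  m=+3: Y*=-0.019948-0.005386i  Y=-0.135508+0.036934i  product +0.002902-0.000007i
  m=+4: Y*=+0.291174-0.243074i  Y=-0.246753-0.204655i  product -0.121594+0.000389i
  m=+5: Y*=-0.029690-0.352149i  Y=-0.031693+0.394765i  product +0.139957-0.000560i
Σ over m = -0.284059+0.000000i; ×(4π/11) → -0.324508+0.000000i. Real part: -0.324508

-0.324508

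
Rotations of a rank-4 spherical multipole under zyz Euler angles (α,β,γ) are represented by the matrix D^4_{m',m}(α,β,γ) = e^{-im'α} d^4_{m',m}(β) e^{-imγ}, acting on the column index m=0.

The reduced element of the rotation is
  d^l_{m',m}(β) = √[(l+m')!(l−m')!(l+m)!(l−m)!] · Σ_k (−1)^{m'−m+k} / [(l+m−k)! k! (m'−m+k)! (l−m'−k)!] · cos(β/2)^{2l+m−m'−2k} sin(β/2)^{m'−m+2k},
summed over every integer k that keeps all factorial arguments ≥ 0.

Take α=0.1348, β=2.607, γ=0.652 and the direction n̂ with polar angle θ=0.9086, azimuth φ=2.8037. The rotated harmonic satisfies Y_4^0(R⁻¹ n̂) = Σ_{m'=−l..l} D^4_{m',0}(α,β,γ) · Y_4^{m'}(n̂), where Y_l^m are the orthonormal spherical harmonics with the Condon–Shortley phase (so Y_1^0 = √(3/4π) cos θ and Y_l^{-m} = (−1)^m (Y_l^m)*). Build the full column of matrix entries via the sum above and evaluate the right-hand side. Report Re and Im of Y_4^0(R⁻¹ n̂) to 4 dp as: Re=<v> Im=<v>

Re=0.1115 Im=0.0000

Need the full column D^4_{m',0} for m'=−4..4 at α=0.1348, β=2.6070, γ=0.6520.
cos(β/2)=0.264125, sin(β/2)=0.964489
d^4_{-4,0}: single k=4 term ⇒ +0.035235;  D = +0.030236+0.018091i
d^4_{-3,0}: k∈[3..4] ⇒ +0.013646 -0.181960 = -0.168314;  D = -0.154738-0.066226i
d^4_{-2,0}: k∈[2..4] ⇒ +0.002996 -0.106540 +0.532748 = +0.429204;  D = +0.413700+0.114317i
d^4_{-1,0}: k∈[1..4] ⇒ +0.000387 -0.030946 +0.412647 -0.917072 = -0.534984;  D = -0.530131-0.071898i
d^4_{0,0}: k∈[0..4] ⇒ +0.000024 -0.005053 +0.151610 -0.898505 +0.748818 = -0.003106;  D = -0.003106+0.000000i
d^4_{1,0}: k∈[0..3] ⇒ -0.000387 +0.030946 -0.412647 +0.917072 = +0.534984;  D = +0.530131-0.071898i
d^4_{2,0}: k∈[0..2] ⇒ +0.002996 -0.106540 +0.532748 = +0.429204;  D = +0.413700-0.114317i
d^4_{3,0}: k∈[0..1] ⇒ -0.013646 +0.181960 = +0.168314;  D = +0.154738-0.066226i
d^4_{4,0}: single k=0 term ⇒ +0.035235;  D = +0.030236-0.018091i
Y_4^{m'}(θ=0.9086,φ=2.8037) and Σ D·Y over m':
  (+0.0302+0.0181i)·(+0.0372+0.1671i)  (-0.1547-0.0662i)·(-0.1996-0.3204i)  (+0.4137+0.1143i)·(+0.2672+0.2143i)  (-0.5301-0.0719i)·(+0.0766+0.0269i)  (-0.0031+0.0000i)·(-0.3532+0.0000i)  (+0.5301-0.0719i)·(-0.0766+0.0269i)  (+0.4137-0.1143i)·(+0.2672-0.2143i)  (+0.1547-0.0662i)·(+0.1996-0.3204i)  (+0.0302-0.0181i)·(+0.0372-0.1671i)
Y_4^0(R⁻¹ n̂) = +0.111468+0.000000i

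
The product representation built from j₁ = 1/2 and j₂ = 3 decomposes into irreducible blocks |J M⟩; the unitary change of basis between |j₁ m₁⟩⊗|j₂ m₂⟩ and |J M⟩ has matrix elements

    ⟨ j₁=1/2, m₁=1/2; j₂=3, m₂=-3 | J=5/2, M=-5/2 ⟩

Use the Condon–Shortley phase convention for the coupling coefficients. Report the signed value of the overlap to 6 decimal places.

j₁+j₂−J=1  J+j₁−j₂=0  J−j₁+j₂=5  j₁+j₂+J+1=7
(j₁±m₁, j₂±m₂, J±M) = (1,0,0,6,0,5)
P² = 86400/7
sum k=0..0:
  [0] +1/120 = 1/120
S = 1/120
C² = P²·S² = 6/7 ; C = +0.925820

+0.925820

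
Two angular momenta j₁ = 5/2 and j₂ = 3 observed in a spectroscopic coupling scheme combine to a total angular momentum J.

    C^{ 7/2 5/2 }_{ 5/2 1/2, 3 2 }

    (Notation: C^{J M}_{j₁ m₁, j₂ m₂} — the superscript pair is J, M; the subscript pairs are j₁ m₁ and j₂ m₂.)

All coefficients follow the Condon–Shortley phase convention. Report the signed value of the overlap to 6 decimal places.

triangle: 2!×3!×4!/10! = 288/3628800
(j±m)!: 3!×2!×5!×1!×6!×1! = 1036800
prefactor² = (2J+1)×Δ×N² = 4608/7
  k=1: −1/(1!×1!×1!×4!×2!×0!) = -1/48
  k=2: +1/(2!×0!×0!×3!×3!×1!) = 1/72
Σ = -1/144  ⇒  CG² = 4608/7×(-1/144)² = 2/63
CG = −√(2/63) = -0.178174

-0.178174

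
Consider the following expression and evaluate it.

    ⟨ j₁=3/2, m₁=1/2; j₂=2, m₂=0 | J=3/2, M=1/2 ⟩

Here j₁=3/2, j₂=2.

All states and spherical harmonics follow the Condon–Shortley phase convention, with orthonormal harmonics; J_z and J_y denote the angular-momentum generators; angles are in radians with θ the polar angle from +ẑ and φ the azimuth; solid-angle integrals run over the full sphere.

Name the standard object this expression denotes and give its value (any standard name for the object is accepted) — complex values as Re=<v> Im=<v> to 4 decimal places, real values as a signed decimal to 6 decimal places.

This is a Clebsch–Gordan (vector-coupling) coefficient.
triangle: 2!×1!×2!/6! = 4/720
(j±m)!: 2!×1!×2!×2!×2!×1! = 16
prefactor² = (2J+1)×Δ×N² = 16/45
  k=0: +1/(0!×2!×1!×2!×0!×0!) = 1/4
  k=1: −1/(1!×1!×0!×1!×1!×1!) = -1
Σ = -3/4  ⇒  CG² = 16/45×(-3/4)² = 1/5
CG = −√(1/5) = -0.447214

Clebsch–Gordan coefficient, −√(1/5) ≈ -0.447214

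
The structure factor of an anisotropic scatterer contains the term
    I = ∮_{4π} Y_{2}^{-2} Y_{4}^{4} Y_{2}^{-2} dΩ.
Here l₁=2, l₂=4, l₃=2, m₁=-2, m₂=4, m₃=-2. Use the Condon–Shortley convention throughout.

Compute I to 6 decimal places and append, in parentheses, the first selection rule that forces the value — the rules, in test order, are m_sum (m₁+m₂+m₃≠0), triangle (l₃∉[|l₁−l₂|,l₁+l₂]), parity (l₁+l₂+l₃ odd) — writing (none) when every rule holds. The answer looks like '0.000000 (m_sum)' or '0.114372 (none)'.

0.337168 (none)

Checks pass: Σm=0; 8 even; l₃=2∈[2,6].
(2·2+1)(2·4+1)(2·2+1) = 225
Δ: 4! 0! 4! / 9! → 1/630
sum: t=2:+1/16 = 1/16
3j²(2 4 2; 0 0 0) = Δ·Π!·Σ² = 2/35  (sign +1)
sum: t=4:+1/576 = 1/576
3j²(2 4 2; -2 4 -2) = Δ·Π!·Σ² = 1/9  (sign +1)
combine: 4πI² = 225·2/35·1/9 = 10/7
take √, sign +1: I = 0.33716777
No selection rule forces the value: the integral is nonzero (none).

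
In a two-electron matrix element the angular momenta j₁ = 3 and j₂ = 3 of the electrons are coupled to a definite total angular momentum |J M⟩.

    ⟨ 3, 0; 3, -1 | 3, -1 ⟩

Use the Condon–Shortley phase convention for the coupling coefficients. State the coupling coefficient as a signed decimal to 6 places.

j₁+j₂−J=3  J+j₁−j₂=3  J−j₁+j₂=3  j₁+j₂+J+1=10
(j₁±m₁, j₂±m₂, J±M) = (3,3,2,4,2,4)
P² = 864/25
sum k=0..2:
  [0] +1/72 = 1/72
  [1] −1/8 = -1/8
  [2] +1/24 = 1/24
S = -5/72
C² = P²·S² = 1/6 ; C = -0.408248

−√(1/6) ≈ -0.408248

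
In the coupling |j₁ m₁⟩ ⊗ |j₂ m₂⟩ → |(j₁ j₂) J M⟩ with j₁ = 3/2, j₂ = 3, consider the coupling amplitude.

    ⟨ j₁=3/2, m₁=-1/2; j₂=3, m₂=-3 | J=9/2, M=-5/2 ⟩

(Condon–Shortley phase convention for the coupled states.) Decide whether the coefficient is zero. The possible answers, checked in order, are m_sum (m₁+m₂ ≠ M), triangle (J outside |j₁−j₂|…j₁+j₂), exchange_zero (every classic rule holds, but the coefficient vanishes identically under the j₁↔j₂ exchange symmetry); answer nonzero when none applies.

m_sum

m-sum: m₁+m₂ = -1/2+(-3) = -7/2, M = -5/2  ✗ ⇒ coefficient is 0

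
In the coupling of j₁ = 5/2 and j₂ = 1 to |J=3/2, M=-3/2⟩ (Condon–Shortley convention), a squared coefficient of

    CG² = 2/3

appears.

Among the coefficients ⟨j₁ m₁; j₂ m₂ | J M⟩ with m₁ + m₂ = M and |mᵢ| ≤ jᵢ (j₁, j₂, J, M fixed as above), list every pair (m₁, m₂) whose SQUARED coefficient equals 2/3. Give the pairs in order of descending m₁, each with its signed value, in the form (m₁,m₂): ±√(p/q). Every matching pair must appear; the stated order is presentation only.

(-5/2,1): +√(2/3)

Admissible pairs with m₁+m₂ = M = -3/2: (-5/2,1), (-3/2,0), (-1/2,-1)
  (m₁,m₂)=(-1/2,-1): CG² = 1/15, CG = +√(1/15)
  (m₁,m₂)=(-3/2,0): CG² = 4/15, CG = −√(4/15)
  (m₁,m₂)=(-5/2,1): CG² = 2/3, CG = +√(2/3)   ← matches the target
Pairs with CG² = 2/3: (-5/2,1): +√(2/3)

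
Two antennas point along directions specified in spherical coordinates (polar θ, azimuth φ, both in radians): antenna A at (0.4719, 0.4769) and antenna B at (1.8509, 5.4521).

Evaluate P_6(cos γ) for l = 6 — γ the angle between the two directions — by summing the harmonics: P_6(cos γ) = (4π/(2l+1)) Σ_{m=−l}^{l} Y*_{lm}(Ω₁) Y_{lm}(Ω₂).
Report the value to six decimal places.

-0.202895

Summing Y*_{l m}(θ₁,φ₁)·Y_{l m}(θ₂,φ₂) over m ∈ [−6, 6]; prefactor 4π/(2·6+1) = 0.966644:
  m=-6: (-0.004096, 0.001179) × (0.103022, -0.366362) = (0.000010, 0.001622)  (running Σ = (0.000010, 0.001622))
  m=-5: (-0.021030, 0.019872) × (0.200471, 0.321925) = (-0.010613, -0.002786)  (running Σ = (-0.010603, -0.001164))
  m=-4: (-0.038903, 0.111106) × (0.047672, 0.008810) = (-0.002833, 0.004954)  (running Σ = (-0.013437, 0.003790))
  m=-3: (0.043585, 0.309066) × (-0.275101, 0.208412) = (-0.076403, -0.075941)  (running Σ = (-0.089840, -0.072151))
  m=-2: (0.291675, 0.411167) × (0.005021, -0.054798) = (0.023996, -0.013919)  (running Σ = (-0.065844, -0.086070))
  m=-1: (0.291946, 0.150842) × (-0.213958, -0.234459) = (-0.027098, -0.100723)  (running Σ = (-0.092942, -0.186793))
  m=0: (-0.293259, -0.000000) × (0.081880, 0.000000) = (-0.024012, -0.000000)  (running Σ = (-0.116954, -0.186793))
  m=1: (-0.291946, 0.150842) × (0.213958, -0.234459) = (-0.027098, 0.100723)  (running Σ = (-0.144052, -0.086070))
  m=2: (0.291675, -0.411167) × (0.005021, 0.054798) = (0.023996, 0.013919)  (running Σ = (-0.120056, -0.072151))
  m=3: (-0.043585, 0.309066) × (0.275101, 0.208412) = (-0.076403, 0.075941)  (running Σ = (-0.196459, 0.003790))
  m=4: (-0.038903, -0.111106) × (0.047672, -0.008810) = (-0.002833, -0.004954)  (running Σ = (-0.199293, -0.001164))
  m=5: (0.021030, 0.019872) × (-0.200471, 0.321925) = (-0.010613, 0.002786)  (running Σ = (-0.209906, 0.001622))
  m=6: (-0.004096, -0.001179) × (0.103022, 0.366362) = (0.000010, -0.001622)  (running Σ = (-0.209896, 0.000000))
Accumulated sum (-0.209896, 0.000000); after 4π/(2l+1) scaling, (-0.202895, 0.000000) ⇒ P_6 = -0.202895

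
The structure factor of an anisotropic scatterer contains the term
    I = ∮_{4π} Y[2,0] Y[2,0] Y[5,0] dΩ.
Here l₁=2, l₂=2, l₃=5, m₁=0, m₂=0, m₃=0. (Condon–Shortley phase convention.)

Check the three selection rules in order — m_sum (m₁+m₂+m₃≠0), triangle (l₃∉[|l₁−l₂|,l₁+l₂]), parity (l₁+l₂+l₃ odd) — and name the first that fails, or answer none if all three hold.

Σmᵢ = 0  ✓
l₃∈[|l₁−l₂|,l₁+l₂]=[0,4] required, l₃=5 fails  ✗
Σlᵢ = 9 ⇒ odd

triangle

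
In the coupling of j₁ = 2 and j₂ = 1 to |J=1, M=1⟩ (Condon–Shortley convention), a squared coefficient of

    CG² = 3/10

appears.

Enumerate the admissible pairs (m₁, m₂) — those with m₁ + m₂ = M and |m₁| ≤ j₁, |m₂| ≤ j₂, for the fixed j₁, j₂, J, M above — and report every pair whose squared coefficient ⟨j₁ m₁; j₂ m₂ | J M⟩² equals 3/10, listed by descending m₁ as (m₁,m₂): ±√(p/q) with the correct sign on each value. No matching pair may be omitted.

(1,0): −√(3/10)

Admissible pairs with m₁+m₂ = M = 1: (0,1), (1,0), (2,-1)
  (m₁,m₂)=(2,-1): CG² = 3/5, CG = +√(3/5)
  (m₁,m₂)=(1,0): CG² = 3/10, CG = −√(3/10)   ← matches the target
  (m₁,m₂)=(0,1): CG² = 1/10, CG = +√(1/10)
Pairs with CG² = 3/10: (1,0): −√(3/10)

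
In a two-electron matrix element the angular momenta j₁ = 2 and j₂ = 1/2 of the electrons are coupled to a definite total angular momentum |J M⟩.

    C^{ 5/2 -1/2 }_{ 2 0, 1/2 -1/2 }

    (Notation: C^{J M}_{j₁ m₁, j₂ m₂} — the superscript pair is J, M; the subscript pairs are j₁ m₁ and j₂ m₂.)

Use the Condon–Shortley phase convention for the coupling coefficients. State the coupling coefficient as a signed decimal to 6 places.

j₁+j₂−J=0  J+j₁−j₂=4  J−j₁+j₂=1  j₁+j₂+J+1=6
(j₁±m₁, j₂±m₂, J±M) = (2,2,0,1,2,3)
P² = 48/5
sum k=0..0:
  [0] +1/4 = 1/4
S = 1/4
C² = P²·S² = 3/5 ; C = +0.774597

+√(3/5) ≈ +0.774597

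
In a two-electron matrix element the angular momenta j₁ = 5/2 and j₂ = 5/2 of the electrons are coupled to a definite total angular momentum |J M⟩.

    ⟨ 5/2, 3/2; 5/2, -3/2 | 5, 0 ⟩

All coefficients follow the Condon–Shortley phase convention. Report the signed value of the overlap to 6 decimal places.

j₁+j₂−J=0  J+j₁−j₂=5  J−j₁+j₂=5  j₁+j₂+J+1=11
(j₁±m₁, j₂±m₂, J±M) = (4,1,1,4,5,5)
P² = 230400/7
sum k=0..0:
  [0] +1/576 = 1/576
S = 1/576
C² = P²·S² = 25/252 ; C = +0.314970

+√(25/252) = +0.314970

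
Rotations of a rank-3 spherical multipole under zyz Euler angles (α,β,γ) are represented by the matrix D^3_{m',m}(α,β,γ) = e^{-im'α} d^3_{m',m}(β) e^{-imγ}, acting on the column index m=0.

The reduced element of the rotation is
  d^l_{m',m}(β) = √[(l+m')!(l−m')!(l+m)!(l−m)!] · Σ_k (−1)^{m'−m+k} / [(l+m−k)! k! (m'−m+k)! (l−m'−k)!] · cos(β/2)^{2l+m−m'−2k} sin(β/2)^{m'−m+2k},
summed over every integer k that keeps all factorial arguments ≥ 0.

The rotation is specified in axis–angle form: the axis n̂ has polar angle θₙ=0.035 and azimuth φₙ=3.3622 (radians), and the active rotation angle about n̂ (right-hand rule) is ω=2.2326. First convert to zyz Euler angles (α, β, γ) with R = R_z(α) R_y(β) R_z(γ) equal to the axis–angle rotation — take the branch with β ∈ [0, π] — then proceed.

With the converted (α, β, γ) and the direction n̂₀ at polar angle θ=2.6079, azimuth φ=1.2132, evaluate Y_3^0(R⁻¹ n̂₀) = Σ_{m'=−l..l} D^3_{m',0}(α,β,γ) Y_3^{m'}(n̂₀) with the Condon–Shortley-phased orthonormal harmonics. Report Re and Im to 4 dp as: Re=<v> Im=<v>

Re=-0.2336 Im=0.0000

Axis–angle → zyz. n̂ = (sinθₙcosφₙ, sinθₙsinφₙ, cosθₙ) = (-0.034145, -0.007657, +0.999388), ω = 2.2326.
R = I cosω + sinω [n̂]ₓ + (1−cosω) n̂n̂ᵀ gives
  R = [-0.612658, -0.787980, -0.061135; +0.788824, -0.614446, +0.014581; -0.049054, -0.039292, +0.998023]
β = atan2(√(R₁₃²+R₂₃²), R₃₃) = 0.062891; α = atan2(R₂₃, R₁₃) mod 2π = 2.907462; γ = atan2(R₃₂, −R₃₁) mod 2π = 5.607840
Need the full column D^3_{m',0} for m'=−3..3 at α=2.9075, β=0.0629, γ=5.6078.
cos(β/2)=0.999506, sin(β/2)=0.031440
d^3_{-3,0}: single k=3 term ⇒ +0.000139;  D = -0.000106+0.000090i
d^3_{-2,0}: k∈[2..3] ⇒ +0.005404 -0.000005 = +0.005398;  D = +0.004817-0.002436i
d^3_{-1,0}: k∈[1..3] ⇒ +0.108644 -0.000323 +0.000000 = +0.108322;  D = -0.105366+0.025130i
d^3_{0,0}: k∈[0..3] ⇒ +0.997037 -0.008879 +0.000009 -0.000000 = +0.988167;  D = +0.988167+0.000000i
d^3_{1,0}: k∈[0..2] ⇒ -0.108644 +0.000323 -0.000000 = -0.108322;  D = +0.105366+0.025130i
d^3_{2,0}: k∈[0..1] ⇒ +0.005404 -0.000005 = +0.005398;  D = +0.004817+0.002436i
d^3_{3,0}: single k=0 term ⇒ -0.000139;  D = +0.000106+0.000090i
Y_3^{m'}(θ=2.6079,φ=1.2132) and Σ D·Y over m':
  (-0.0001+0.0001i)·(-0.0483+0.0262i)  (+0.0048-0.0024i)·(+0.1719+0.1493i)  (-0.1054+0.0251i)·(+0.1557-0.4167i)  (+0.9882+0.0000i)·(-0.2268+0.0000i)  (+0.1054+0.0251i)·(-0.1557-0.4167i)  (+0.0048+0.0024i)·(+0.1719-0.1493i)  (+0.0001+0.0001i)·(+0.0483+0.0262i)
Y_3^0(R⁻¹ n̂) = -0.233633-0.000000i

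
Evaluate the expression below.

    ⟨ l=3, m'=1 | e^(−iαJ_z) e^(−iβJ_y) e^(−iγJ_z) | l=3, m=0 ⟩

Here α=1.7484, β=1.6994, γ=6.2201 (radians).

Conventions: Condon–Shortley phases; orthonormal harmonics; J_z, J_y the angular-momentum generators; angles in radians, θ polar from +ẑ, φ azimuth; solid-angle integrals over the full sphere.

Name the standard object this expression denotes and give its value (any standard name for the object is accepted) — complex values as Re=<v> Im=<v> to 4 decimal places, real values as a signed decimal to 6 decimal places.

This is a Wigner D-matrix element — the rotation-matrix element ⟨l m'| R(α,β,γ) |l m⟩ in the angular-momentum basis.
D^3_{1,0}(1.7484,1.6994,6.2201) = e^{-i·1·1.7484}·d^3_{1,0}(1.6994)·e^{-i·0·6.2201}. Compute d first:
Half-angle: c=0.660209, s=0.751082. N=√(24·2·6·6)=41.569219
k: max(0,(0)−(1))=0 … min(3+(0),3−(1))=2
  k=0: (−1)^1·41.5692/(12)·0.6602^5·0.7511^1 = -0.326350
  k=1: (−1)^2·41.5692/(4)·0.6602^3·0.7511^3 = +1.267121
  k=2: (−1)^3·41.5692/(12)·0.6602^1·0.7511^5 = -0.546650
d^3_{1,0}(1.6994) = -0.326350 +1.267121 -0.546650 = +0.394120
Attach z-rotation phases: D = e^{-i(1)(1.7484)}·(+0.394120)·e^{-i(0)(6.2201)} = -0.069630-0.387921i

Wigner D-matrix element, Re=-0.0696 Im=-0.3879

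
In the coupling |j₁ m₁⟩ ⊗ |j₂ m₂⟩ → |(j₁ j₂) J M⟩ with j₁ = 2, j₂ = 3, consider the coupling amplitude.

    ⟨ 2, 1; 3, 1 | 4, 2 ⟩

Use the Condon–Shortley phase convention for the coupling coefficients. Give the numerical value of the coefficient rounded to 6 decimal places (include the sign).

+0.188982  (= +√(1/28))

√[9·1!3!5!/10! · 3!1!4!2!6!2!] = √(5184/7)
  +(−1)^0/∏(0,1,1,4,2,1)! = 1/48  (running 1/48)
  +(−1)^1/∏(1,0,0,3,3,2)! = -1/72  (running 1/144)
⟨..|..⟩ = √(5184/7)·(1/144) = +0.188982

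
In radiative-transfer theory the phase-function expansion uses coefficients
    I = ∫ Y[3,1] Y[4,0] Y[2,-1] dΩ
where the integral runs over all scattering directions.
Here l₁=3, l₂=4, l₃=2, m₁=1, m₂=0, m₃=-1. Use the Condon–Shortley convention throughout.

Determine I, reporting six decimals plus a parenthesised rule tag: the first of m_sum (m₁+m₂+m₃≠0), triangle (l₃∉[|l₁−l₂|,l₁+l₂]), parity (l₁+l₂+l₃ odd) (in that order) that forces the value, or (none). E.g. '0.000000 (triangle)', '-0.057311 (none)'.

Σlᵢ=9 odd — θ-integrand is odd under cosθ→−cosθ; I=0

0.000000 (parity)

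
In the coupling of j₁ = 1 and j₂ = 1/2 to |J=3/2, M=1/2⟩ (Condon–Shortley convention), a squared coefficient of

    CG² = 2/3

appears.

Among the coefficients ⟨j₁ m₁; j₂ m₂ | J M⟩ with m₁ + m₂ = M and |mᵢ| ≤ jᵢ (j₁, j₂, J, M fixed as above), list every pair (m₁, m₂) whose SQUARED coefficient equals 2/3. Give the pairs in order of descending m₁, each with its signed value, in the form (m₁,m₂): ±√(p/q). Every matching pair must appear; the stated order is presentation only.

(0,1/2): +√(2/3)

Admissible pairs with m₁+m₂ = M = 1/2: (0,1/2), (1,-1/2)
  (m₁,m₂)=(1,-1/2): CG² = 1/3, CG = +√(1/3)
  (m₁,m₂)=(0,1/2): CG² = 2/3, CG = +√(2/3)   ← matches the target
Pairs with CG² = 2/3: (0,1/2): +√(2/3)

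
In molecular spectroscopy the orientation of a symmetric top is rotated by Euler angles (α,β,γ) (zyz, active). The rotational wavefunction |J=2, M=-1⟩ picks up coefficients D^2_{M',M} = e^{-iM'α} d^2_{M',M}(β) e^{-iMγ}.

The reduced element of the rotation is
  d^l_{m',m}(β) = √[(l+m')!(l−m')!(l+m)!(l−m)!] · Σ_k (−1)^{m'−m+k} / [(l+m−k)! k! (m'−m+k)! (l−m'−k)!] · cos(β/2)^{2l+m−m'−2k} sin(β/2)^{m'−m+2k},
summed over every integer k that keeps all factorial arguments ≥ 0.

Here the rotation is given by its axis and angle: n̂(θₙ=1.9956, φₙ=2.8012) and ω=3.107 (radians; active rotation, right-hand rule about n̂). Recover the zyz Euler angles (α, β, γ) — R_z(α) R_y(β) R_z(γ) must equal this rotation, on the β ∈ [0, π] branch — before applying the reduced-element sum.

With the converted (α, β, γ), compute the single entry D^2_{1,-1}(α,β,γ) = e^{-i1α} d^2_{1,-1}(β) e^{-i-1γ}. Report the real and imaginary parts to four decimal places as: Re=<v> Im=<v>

Re=0.2061 Im=0.1669

Axis–angle → zyz. n̂ = (sinθₙcosφₙ, sinθₙsinφₙ, cosθₙ) = (-0.858843, +0.304184, -0.412142), ω = 3.1070.
R = I cosω + sinω [n̂]ₓ + (1−cosω) n̂n̂ᵀ gives
  R = [+0.475379, -0.508082, +0.718239; -0.536590, -0.814401, -0.220955; +0.697198, -0.280363, -0.659781]
β = atan2(√(R₁₃²+R₂₃²), R₃₃) = 2.291324; α = atan2(R₂₃, R₁₃) mod 2π = 5.984739; γ = atan2(R₃₂, −R₃₁) mod 2π = 3.523932
First d^2_{1,-1}(β=2.2913), then the phase factors e^{-i(1)α} and e^{-i(-1)γ}:
With c≡cos(β/2)=0.412443 and s≡sin(β/2)=0.910983, N=[6·1·1·6]^{1/2}=6.000000
k: max(0,(-1)−(1))=0 … min(2+(-1),2−(1))=1
  k=0: (−1)^2·6.0000/(2)·0.4124^2·0.9110^2 = +0.423516
  k=1: (−1)^3·6.0000/(6)·0.4124^0·0.9110^4 = -0.688719
d^2_{1,-1}(2.2913) = +0.423516 -0.688719 = -0.265202
D = (+0.955795+0.294035i)·(-0.265202)·(-0.927794-0.373092i) = +0.206083+0.166919i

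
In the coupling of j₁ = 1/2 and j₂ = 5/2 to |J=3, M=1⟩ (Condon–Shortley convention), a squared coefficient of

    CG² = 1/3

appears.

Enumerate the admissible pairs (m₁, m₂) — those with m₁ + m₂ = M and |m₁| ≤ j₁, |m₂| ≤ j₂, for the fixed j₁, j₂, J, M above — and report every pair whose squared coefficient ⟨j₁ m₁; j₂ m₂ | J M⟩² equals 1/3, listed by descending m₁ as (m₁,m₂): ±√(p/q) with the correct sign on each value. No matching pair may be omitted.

(-1/2,3/2): +√(1/3)

Admissible pairs with m₁+m₂ = M = 1: (-1/2,3/2), (1/2,1/2)
  (m₁,m₂)=(1/2,1/2): CG² = 2/3, CG = +√(2/3)
  (m₁,m₂)=(-1/2,3/2): CG² = 1/3, CG = +√(1/3)   ← matches the target
Pairs with CG² = 1/3: (-1/2,3/2): +√(1/3)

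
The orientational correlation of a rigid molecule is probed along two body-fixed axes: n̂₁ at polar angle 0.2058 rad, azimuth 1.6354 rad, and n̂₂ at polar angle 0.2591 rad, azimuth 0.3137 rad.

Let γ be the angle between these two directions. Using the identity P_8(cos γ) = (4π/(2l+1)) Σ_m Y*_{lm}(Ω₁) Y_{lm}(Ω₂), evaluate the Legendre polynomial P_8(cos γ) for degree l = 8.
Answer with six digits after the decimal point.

Summing Y*_{l m}(θ₁,φ₁)·Y_{l m}(θ₂,φ₂) over m ∈ [−8, 8]; prefactor 4π/(2·8+1) = 0.739198:
  m=-8: Y*=0.00000 + 0.00000j  Y=-0.00001 - 0.00001j  product -0.00000 - 0.00000j
  m=-7: Y*=0.00001 - 0.00003j  Y=-0.00008 - 0.00012j  product -0.00000 + 0.00000j
  m=-6: Y*=-0.00034 - 0.00014j  Y=-0.00042 - 0.00132j  product -0.00000 + 0.00000j
  m=-5: Y*=-0.00102 + 0.00306j  Y=0.00002 - 0.00956j  product 0.00003 + 0.00001j
  m=-4: Y*=0.02040 + 0.00539j  Y=0.01515 - 0.04635j  product 0.00056 - 0.00086j
  m=-3: Y*=0.01953 - 0.09950j  Y=0.10666 - 0.14638j  product -0.01248 - 0.01347j
  m=-2: Y*=-0.33578 - 0.04363j  Y=0.37091 - 0.26896j  product -0.13628 + 0.07413j
  m=-1: Y*=-0.04371 + 0.67560j  Y=0.61878 - 0.20074j  product 0.10857 + 0.42682j
  m=+0: Y*=0.43053 + 0.00000j  Y=0.12673 + 0.00000j  product 0.05456 + 0.00000j
  m=+1: Y*=0.04371 + 0.67560j  Y=-0.61878 - 0.20074j  product 0.10857 - 0.42682j
  m=+2: Y*=-0.33578 + 0.04363j  Y=0.37091 + 0.26896j  product -0.13628 - 0.07413j
  m=+3: Y*=-0.01953 - 0.09950j  Y=-0.10666 - 0.14638j  product -0.01248 + 0.01347j
  m=+4: Y*=0.02040 - 0.00539j  Y=0.01515 + 0.04635j  product 0.00056 + 0.00086j
  m=+5: Y*=0.00102 + 0.00306j  Y=-0.00002 - 0.00956j  product 0.00003 - 0.00001j
  m=+6: Y*=-0.00034 + 0.00014j  Y=-0.00042 + 0.00132j  product -0.00000 - 0.00000j
  m=+7: Y*=-0.00001 - 0.00003j  Y=0.00008 - 0.00012j  product -0.00000 - 0.00000j
  m=+8: Y*=0.00000 - 0.00000j  Y=-0.00001 + 0.00001j  product -0.00000 + 0.00000j
Σ over m = -0.02463 - 0.00000j; ×(4π/17) → -0.01821 - 0.00000j. Real part: -0.018206

-0.018206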